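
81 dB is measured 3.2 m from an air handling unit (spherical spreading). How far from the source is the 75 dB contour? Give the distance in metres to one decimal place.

For a point source L₁ − L₂ = 20·log₁₀(r₂/r₁), so r₂ = r₁·10^((L₁−L₂)/20).
r₂ = 3.2·10^((81−75)/20) = 3.2·10^(6.0/20) = 6.38 m.

6.4 m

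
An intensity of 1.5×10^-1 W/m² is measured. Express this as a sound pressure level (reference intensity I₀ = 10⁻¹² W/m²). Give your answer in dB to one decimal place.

Dividing by I₀ shifts the exponent by 12: I/I₀ = 1.5×10^11.
L = 10·(0.1761 + 11) = 111.76 dB.

111.8 dB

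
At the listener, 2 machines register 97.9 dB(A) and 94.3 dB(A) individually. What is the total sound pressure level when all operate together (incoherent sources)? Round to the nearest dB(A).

Incoherent sources combine by intensity addition: L_total = 10·log₁₀(Σ 10^(L_i/10)).
Σ 10^(L/10) = 10^(97.9/10) + 10^(94.3/10) = 8.857e+09.
L_total = 10·log₁₀(8.857e+09) = 99.47 dB(A).

99 dB(A)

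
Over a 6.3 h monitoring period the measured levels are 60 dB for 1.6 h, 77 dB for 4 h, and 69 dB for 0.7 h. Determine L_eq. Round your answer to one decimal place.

75.2 dB

Weight each interval's intensity by its duration and average over T = 6.3 h:
Σ tᵢ·10^(Lᵢ/10) = 1.6·10^(60/10) + 4·10^(77/10) + 0.7·10^(69/10) = 2.076e+08.
L_eq = 10·log₁₀(2.076e+08/6.3) = 75.18 dB.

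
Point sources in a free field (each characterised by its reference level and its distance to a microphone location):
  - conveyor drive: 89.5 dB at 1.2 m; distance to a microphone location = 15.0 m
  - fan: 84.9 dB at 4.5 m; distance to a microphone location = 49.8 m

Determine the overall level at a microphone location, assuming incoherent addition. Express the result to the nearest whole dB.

69 dB

Propagate each source to the receiver with L = L_ref − 20·log₁₀(r/r_ref), then add intensities.
conveyor drive: 89.5 − 20·log₁₀(15.0/1.2) = 89.5 − 21.94 = 67.56 dB.
fan: 84.9 − 20·log₁₀(49.8/4.5) = 84.9 − 20.88 = 64.02 dB.
Σ 10^(L/10) = 8.227e+06 → L_total = 10·log₁₀(8.227e+06) = 69.15 dB.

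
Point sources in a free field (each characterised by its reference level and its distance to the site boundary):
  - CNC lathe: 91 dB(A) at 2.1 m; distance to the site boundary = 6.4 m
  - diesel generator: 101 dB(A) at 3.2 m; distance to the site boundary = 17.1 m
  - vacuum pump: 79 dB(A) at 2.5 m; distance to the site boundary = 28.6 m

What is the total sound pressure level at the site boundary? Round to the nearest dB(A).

Apply inverse-square spreading to bring every level to the receiver, then sum 10^(L/10).
CNC lathe: 91 − 20·log₁₀(6.4/2.1) = 91 − 9.68 = 81.32 dB(A).
diesel generator: 101 − 20·log₁₀(17.1/3.2) = 101 − 14.56 = 86.44 dB(A).
vacuum pump: 79 − 20·log₁₀(28.6/2.5) = 79 − 21.17 = 57.83 dB(A).
Σ 10^(L/10) = 5.770e+08 → L_total = 10·log₁₀(5.770e+08) = 87.61 dB(A).

88 dB(A)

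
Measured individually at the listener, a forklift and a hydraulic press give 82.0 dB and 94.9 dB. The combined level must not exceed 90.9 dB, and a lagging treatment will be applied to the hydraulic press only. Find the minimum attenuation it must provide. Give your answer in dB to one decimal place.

4.6 dB

Fixed contribution from the other source: Σ 10^(L/10) = 10^(82.0/10) = 1.585e+08 (82.00 dB).
To meet 90.9 dB overall, the treated hydraulic press may contribute at most 10^(90.9/10) − 1.585e+08 = 1.072e+09, i.e. 90.30 dB.
Required insertion loss = 94.9 − 90.30 = 4.60 dB.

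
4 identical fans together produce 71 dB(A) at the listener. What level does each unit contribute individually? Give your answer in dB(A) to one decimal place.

Dividing the total intensity by 4 lowers the level by 10·log₁₀ 4 = 6.021 dB: L₁ = 71 − 6.021.

65.0 dB(A)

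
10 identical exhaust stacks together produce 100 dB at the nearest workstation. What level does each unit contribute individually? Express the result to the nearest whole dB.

For N identical incoherent sources L_total = L₁ + 10·log₁₀ N, so L₁ = 100 − 10·log₁₀(10) = 100 − 10.000.

90 dB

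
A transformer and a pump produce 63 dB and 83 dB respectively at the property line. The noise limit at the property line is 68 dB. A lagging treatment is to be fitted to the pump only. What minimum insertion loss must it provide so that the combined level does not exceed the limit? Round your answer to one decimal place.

16.7 dB

The untreated sources together contribute 10^(63/10) = 1.995e+06, i.e. 63.00 dB.
The limit corresponds to 10^(68/10) = 6.310e+06; subtracting the fixed part leaves 4.314e+06 for the pump, i.e. 66.35 dB.
Required insertion loss = 83 − 66.35 = 16.65 dB.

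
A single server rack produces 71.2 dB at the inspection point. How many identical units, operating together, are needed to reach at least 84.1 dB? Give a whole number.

20

N identical sources give L₁ + 10·log₁₀ N, so require 10·log₁₀ N ≥ 84.1 − 71.2 = 12.9 dB.
N ≥ 10^(12.9/10) = 19.498, so N = 20.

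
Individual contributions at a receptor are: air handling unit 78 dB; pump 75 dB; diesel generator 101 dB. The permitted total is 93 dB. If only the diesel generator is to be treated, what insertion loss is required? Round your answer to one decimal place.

The untreated sources together contribute 10^(78/10) + 10^(75/10) = 9.472e+07, i.e. 79.76 dB.
To meet 93 dB overall, the treated diesel generator may contribute at most 10^(93/10) − 9.472e+07 = 1.901e+09, i.e. 92.79 dB.
So the diesel generator must be reduced from 101 to 92.79 dB: IL = 8.21 dB.

8.2 dB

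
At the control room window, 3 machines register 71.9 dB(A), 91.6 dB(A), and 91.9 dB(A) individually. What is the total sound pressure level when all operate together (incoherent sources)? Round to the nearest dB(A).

95 dB(A)

Incoherent sources combine by intensity addition: L_total = 10·log₁₀(Σ 10^(L_i/10)).
Σ 10^(L/10) = 10^(71.9/10) + 10^(91.6/10) + 10^(91.9/10) = 3.010e+09.
L_total = 10·log₁₀(3.010e+09) = 94.79 dB(A).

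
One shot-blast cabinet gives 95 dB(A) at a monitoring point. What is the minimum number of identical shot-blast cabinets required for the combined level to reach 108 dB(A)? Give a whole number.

N identical sources give L₁ + 10·log₁₀ N, so require 10·log₁₀ N ≥ 108 − 95 = 13.0 dB.
N ≥ 10^(13.0/10) = 19.953, so N = 20.

20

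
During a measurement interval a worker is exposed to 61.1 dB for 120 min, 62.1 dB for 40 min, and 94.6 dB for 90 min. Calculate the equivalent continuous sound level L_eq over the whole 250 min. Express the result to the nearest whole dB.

90 dB

The energy average is taken in the linear domain: L_eq = 10·log₁₀[(Σ tᵢ·10^(Lᵢ/10))/T], T = 250 min.
Σ tᵢ·10^(Lᵢ/10) = 120·10^(61.1/10) + 40·10^(62.1/10) + 90·10^(94.6/10) = 2.598e+11.
L_eq = 10·log₁₀(2.598e+11/250) = 90.17 dB.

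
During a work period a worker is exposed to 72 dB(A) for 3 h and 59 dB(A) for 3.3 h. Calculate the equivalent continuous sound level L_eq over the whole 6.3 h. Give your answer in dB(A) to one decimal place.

69.0 dB(A)

The energy average is taken in the linear domain: L_eq = 10·log₁₀[(Σ tᵢ·10^(Lᵢ/10))/T], T = 6.3 h.
Σ tᵢ·10^(Lᵢ/10) = 3·10^(72/10) + 3.3·10^(59/10) = 5.017e+07.
L_eq = 10·log₁₀(5.017e+07/6.3) = 69.01 dB(A).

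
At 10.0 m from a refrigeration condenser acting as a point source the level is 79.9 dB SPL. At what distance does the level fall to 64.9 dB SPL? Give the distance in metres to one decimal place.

56.2 m

The 15.0 dB drop corresponds to a distance ratio of 10^(15.0/20) for a point source.
r₂ = 10.0·10^((79.9−64.9)/20) = 10.0·10^(15.0/20) = 56.23 m.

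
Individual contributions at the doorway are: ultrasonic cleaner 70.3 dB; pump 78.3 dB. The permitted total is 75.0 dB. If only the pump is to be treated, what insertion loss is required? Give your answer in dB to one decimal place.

Everything except the pump sums to 10^(70.3/10) = 1.072e+07 in linear terms, 70.30 dB.
The limit corresponds to 10^(75.0/10) = 3.162e+07; subtracting the fixed part leaves 2.091e+07 for the pump, i.e. 73.20 dB.
Required insertion loss = 78.3 − 73.20 = 5.10 dB.

5.1 dB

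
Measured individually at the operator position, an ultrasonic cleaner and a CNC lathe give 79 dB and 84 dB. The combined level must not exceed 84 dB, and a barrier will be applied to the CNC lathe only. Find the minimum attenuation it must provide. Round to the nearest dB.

The untreated sources together contribute 10^(79/10) = 7.943e+07, i.e. 79.00 dB.
The limit corresponds to 10^(84/10) = 2.512e+08; subtracting the fixed part leaves 1.718e+08 for the CNC lathe, i.e. 82.35 dB.
Required insertion loss = 84 − 82.35 = 1.65 dB.

2 dB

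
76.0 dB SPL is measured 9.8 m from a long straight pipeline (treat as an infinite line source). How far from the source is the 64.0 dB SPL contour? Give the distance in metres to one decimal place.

Line-source spreading drops the level by 10·log₁₀(r₂/r₁); inverting, r₂/r₁ = 10^(ΔL/10).
r₂ = 9.8·10^((76.0−64.0)/10) = 9.8·10^(12.0/10) = 155.32 m.

155.3 m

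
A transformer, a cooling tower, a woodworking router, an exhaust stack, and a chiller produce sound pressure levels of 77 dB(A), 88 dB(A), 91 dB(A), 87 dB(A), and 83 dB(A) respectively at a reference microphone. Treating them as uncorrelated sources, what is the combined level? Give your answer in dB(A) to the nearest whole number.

Incoherent sources combine by intensity addition: L_total = 10·log₁₀(Σ 10^(L_i/10)).
Σ 10^(L/10) = 10^(77/10) + 10^(88/10) + 10^(91/10) + 10^(87/10) + 10^(83/10) = 2.641e+09.
L_total = 10·log₁₀(2.641e+09) = 94.22 dB(A).

94 dB(A)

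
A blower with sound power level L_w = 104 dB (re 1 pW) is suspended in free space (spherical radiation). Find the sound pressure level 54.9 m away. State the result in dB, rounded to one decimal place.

Free-field spherical radiation: L_p = L_w − 10·log₁₀(4π·r²), r = 54.9 m.
4π·r² = 3.788e+04 m², 10·log₁₀ of that is 45.784 dB.
L_p = 104 − 45.784 = 58.22 dB.

58.2 dB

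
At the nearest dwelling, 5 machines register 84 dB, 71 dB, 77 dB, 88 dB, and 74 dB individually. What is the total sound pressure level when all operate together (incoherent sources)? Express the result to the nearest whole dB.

90 dB

For uncorrelated sources the intensities add, so convert each level to linear form, sum, and take 10·log₁₀ of the total.
Σ 10^(L/10) = 10^(84/10) + 10^(71/10) + 10^(77/10) + 10^(88/10) + 10^(74/10) = 9.700e+08.
L_total = 10·log₁₀(9.700e+08) = 89.87 dB.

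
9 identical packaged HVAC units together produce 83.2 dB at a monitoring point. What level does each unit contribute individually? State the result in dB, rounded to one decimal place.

73.7 dB

Dividing the total intensity by 9 lowers the level by 10·log₁₀ 9 = 9.542 dB: L₁ = 83.2 − 9.542.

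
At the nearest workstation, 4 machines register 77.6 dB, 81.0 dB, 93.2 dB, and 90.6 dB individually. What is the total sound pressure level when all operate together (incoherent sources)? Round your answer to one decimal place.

95.3 dB

Incoherent sources combine by intensity addition: L_total = 10·log₁₀(Σ 10^(L_i/10)).
Σ 10^(L/10) = 10^(77.6/10) + 10^(81.0/10) + 10^(93.2/10) + 10^(90.6/10) = 3.421e+09.
L_total = 10·log₁₀(3.421e+09) = 95.34 dB.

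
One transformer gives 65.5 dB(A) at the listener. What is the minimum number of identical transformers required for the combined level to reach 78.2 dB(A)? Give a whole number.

19

The shortfall is 78.2 − 65.5 = 12.7 dB, and N units add 10·log₁₀ N, so need 10·log₁₀ N ≥ 12.7.
N ≥ 10^(12.7/10) = 18.621, so N = 19.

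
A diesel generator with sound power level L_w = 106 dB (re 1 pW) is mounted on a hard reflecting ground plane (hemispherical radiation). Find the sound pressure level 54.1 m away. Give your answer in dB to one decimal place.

63.4 dB

Free-field hemispherical radiation: L_p = L_w − 10·log₁₀(2π·r²), r = 54.1 m.
2π·r² = 1.839e+04 m², 10·log₁₀ of that is 42.646 dB.
L_p = 106 − 42.646 = 63.35 dB.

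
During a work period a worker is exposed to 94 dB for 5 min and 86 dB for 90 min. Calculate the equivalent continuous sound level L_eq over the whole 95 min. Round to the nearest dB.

87 dB

Weight each interval's intensity by its duration and average over T = 95 min:
Σ tᵢ·10^(Lᵢ/10) = 5·10^(94/10) + 90·10^(86/10) = 4.839e+10.
L_eq = 10·log₁₀(4.839e+10/95) = 87.07 dB.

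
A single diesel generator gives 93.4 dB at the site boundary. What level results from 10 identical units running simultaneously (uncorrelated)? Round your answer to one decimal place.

103.4 dB

With 10 equal, uncorrelated contributions the intensity is 10× that of one unit, giving a rise of 10·log₁₀ 10.
L_total = 93.4 + 10·log₁₀(10) = 93.4 + 10.000 = 103.40 dB.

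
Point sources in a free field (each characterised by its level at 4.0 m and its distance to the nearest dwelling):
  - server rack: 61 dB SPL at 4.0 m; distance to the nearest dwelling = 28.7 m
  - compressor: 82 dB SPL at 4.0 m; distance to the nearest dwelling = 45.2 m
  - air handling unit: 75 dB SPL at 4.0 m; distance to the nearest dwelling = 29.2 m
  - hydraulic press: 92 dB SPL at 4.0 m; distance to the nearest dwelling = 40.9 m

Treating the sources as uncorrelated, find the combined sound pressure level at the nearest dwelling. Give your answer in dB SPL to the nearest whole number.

First find each source's level at the receiver (point-source: −20·log₁₀(r/r_ref)), then combine on an intensity basis.
server rack: 61 − 20·log₁₀(28.7/4.0) = 61 − 17.12 = 43.88 dB SPL.
compressor: 82 − 20·log₁₀(45.2/4.0) = 82 − 21.06 = 60.94 dB SPL.
air handling unit: 75 − 20·log₁₀(29.2/4.0) = 75 − 17.27 = 57.73 dB SPL.
hydraulic press: 92 − 20·log₁₀(40.9/4.0) = 92 − 20.19 = 71.81 dB SPL.
Σ 10^(L/10) = 1.702e+07 → L_total = 10·log₁₀(1.702e+07) = 72.31 dB SPL.

72 dB SPL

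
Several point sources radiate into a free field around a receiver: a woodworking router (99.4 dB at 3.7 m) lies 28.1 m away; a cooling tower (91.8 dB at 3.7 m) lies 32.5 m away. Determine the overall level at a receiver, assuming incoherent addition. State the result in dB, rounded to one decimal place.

82.3 dB

Apply inverse-square spreading to bring every level to the receiver, then sum 10^(L/10).
woodworking router: 99.4 − 20·log₁₀(28.1/3.7) = 99.4 − 17.61 = 81.79 dB.
cooling tower: 91.8 − 20·log₁₀(32.5/3.7) = 91.8 − 18.87 = 72.93 dB.
Σ 10^(L/10) = 1.706e+08 → L_total = 10·log₁₀(1.706e+08) = 82.32 dB.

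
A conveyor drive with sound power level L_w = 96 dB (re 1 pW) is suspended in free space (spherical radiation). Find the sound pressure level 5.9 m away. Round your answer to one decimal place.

69.6 dB

The power spreads over a sphere of area 4π·r², so L_p = L_w − 10·log₁₀(4π·r²).
4π·r² = 437.4 m², 10·log₁₀ of that is 26.409 dB.
L_p = 96 − 26.409 = 69.59 dB.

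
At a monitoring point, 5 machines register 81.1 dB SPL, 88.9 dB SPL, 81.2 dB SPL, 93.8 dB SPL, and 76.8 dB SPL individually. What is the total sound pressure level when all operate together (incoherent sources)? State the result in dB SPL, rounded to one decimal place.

95.4 dB SPL

For uncorrelated sources the intensities add, so convert each level to linear form, sum, and take 10·log₁₀ of the total.
Σ 10^(L/10) = 10^(81.1/10) + 10^(88.9/10) + 10^(81.2/10) + 10^(93.8/10) + 10^(76.8/10) = 3.484e+09.
L_total = 10·log₁₀(3.484e+09) = 95.42 dB SPL.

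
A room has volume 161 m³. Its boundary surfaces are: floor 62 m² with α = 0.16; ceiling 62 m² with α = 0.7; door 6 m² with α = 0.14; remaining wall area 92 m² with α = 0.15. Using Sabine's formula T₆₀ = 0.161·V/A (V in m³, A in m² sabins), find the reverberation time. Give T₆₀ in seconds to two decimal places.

A = Σ Sᵢαᵢ = 62·0.16 + 62·0.7 + 6·0.14 + 92·0.15 = 67.96 m².
T₆₀ = 0.161 × 161 / 67.96 = 0.381 s.

0.38 s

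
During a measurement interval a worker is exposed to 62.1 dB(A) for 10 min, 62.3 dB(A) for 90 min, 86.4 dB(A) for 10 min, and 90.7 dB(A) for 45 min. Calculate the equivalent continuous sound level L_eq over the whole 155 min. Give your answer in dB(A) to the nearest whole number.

Weight each interval's intensity by its duration and average over T = 155 min:
Σ tᵢ·10^(Lᵢ/10) = 10·10^(62.1/10) + 90·10^(62.3/10) + 10·10^(86.4/10) + 45·10^(90.7/10) = 5.740e+10.
L_eq = 10·log₁₀(5.740e+10/155) = 85.69 dB(A).

86 dB(A)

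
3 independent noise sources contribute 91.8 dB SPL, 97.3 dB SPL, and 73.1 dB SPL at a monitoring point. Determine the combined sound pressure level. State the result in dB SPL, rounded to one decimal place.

For uncorrelated sources the intensities add, so convert each level to linear form, sum, and take 10·log₁₀ of the total.
Σ 10^(L/10) = 10^(91.8/10) + 10^(97.3/10) + 10^(73.1/10) = 6.904e+09.
L_total = 10·log₁₀(6.904e+09) = 98.39 dB SPL.

98.4 dB SPL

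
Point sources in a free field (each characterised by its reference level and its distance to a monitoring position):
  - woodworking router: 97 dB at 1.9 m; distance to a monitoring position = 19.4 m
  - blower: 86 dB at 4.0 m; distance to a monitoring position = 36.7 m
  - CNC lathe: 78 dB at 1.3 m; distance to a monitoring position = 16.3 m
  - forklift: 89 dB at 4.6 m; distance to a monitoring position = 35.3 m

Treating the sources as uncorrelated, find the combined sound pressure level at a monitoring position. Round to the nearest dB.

78 dB

Apply inverse-square spreading to bring every level to the receiver, then sum 10^(L/10).
woodworking router: 97 − 20·log₁₀(19.4/1.9) = 97 − 20.18 = 76.82 dB.
blower: 86 − 20·log₁₀(36.7/4.0) = 86 − 19.25 = 66.75 dB.
CNC lathe: 78 − 20·log₁₀(16.3/1.3) = 78 − 21.96 = 56.04 dB.
forklift: 89 − 20·log₁₀(35.3/4.6) = 89 − 17.70 = 71.30 dB.
Σ 10^(L/10) = 6.669e+07 → L_total = 10·log₁₀(6.669e+07) = 78.24 dB.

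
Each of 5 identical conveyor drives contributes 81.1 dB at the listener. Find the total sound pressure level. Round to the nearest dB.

88 dB

N identical incoherent sources raise the level by 10·log₁₀ N.
L_total = 81.1 + 10·log₁₀(5) = 81.1 + 6.990 = 88.09 dB.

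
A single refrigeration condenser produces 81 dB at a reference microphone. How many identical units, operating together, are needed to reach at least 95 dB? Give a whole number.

Need L₁ + 10·log₁₀ N ≥ 95, i.e. log₁₀ N ≥ 1.40.
N ≥ 10^(14.0/10) = 25.119, so N = 26.

26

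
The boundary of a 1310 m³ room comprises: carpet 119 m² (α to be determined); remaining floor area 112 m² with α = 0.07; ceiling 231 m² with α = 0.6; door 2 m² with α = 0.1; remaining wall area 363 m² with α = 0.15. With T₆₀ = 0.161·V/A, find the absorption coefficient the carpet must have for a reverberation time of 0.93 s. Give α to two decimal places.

Required total absorption A = 0.161·1310/0.93 = 226.78 m².
Absorption from the other surfaces = 112·0.07 + 231·0.6 + 2·0.1 + 363·0.15 = 201.09 m², so the carpet must supply 25.69 m² over 119 m².
α = 25.69/119 = 0.216.

0.22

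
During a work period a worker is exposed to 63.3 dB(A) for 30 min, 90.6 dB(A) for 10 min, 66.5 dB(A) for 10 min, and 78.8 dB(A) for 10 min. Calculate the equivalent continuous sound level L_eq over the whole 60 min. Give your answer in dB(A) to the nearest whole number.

The energy average is taken in the linear domain: L_eq = 10·log₁₀[(Σ tᵢ·10^(Lᵢ/10))/T], T = 60 min.
Σ tᵢ·10^(Lᵢ/10) = 30·10^(63.3/10) + 10·10^(90.6/10) + 10·10^(66.5/10) + 10·10^(78.8/10) = 1.235e+10.
L_eq = 10·log₁₀(1.235e+10/60) = 83.13 dB(A).

83 dB(A)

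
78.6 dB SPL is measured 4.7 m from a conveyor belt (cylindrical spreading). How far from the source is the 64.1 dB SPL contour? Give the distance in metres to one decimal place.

The 14.5 dB drop corresponds to a distance ratio of 10^(14.5/10) for a line source.
r₂ = 4.7·10^((78.6−64.1)/10) = 4.7·10^(14.5/10) = 132.46 m.

132.5 m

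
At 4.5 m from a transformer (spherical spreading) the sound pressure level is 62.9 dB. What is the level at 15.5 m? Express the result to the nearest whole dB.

For a point source, L₂ = L₁ − 20·log₁₀(r₂/r₁).
L₂ = 62.9 − 20·log₁₀(15.5/4.5) = 62.9 − 10.742 = 52.16 dB.

52 dB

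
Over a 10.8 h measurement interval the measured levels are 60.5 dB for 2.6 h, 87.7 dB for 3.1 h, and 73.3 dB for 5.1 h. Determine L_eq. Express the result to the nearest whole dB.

83 dB

Weight each interval's intensity by its duration and average over T = 10.8 h:
Σ tᵢ·10^(Lᵢ/10) = 2.6·10^(60.5/10) + 3.1·10^(87.7/10) + 5.1·10^(73.3/10) = 1.937e+09.
L_eq = 10·log₁₀(1.937e+09/10.8) = 82.54 dB.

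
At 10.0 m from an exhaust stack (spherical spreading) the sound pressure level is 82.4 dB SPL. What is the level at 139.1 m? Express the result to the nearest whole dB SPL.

For a point source, L₂ = L₁ − 20·log₁₀(r₂/r₁).
L₂ = 82.4 − 20·log₁₀(139.1/10.0) = 82.4 − 22.867 = 59.53 dB SPL.

60 dB SPL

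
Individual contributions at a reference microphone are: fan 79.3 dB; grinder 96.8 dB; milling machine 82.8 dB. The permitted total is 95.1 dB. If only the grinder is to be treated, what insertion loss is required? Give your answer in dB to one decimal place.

2.1 dB

The untreated sources together contribute 10^(79.3/10) + 10^(82.8/10) = 2.757e+08, i.e. 84.40 dB.
The limit corresponds to 10^(95.1/10) = 3.236e+09; subtracting the fixed part leaves 2.960e+09 for the grinder, i.e. 94.71 dB.
So the grinder must be reduced from 96.8 to 94.71 dB: IL = 2.09 dB.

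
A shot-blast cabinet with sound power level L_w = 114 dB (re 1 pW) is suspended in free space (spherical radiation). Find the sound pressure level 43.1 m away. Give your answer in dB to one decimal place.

The power spreads over a sphere of area 4π·r², so L_p = L_w − 10·log₁₀(4π·r²).
4π·r² = 2.334e+04 m², 10·log₁₀ of that is 43.682 dB.
L_p = 114 − 43.682 = 70.32 dB.

70.3 dB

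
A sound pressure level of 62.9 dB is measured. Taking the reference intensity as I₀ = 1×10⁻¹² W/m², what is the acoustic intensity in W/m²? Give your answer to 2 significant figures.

1.9e-06 W/m²

I = I₀·10^(L/10) = 10⁻¹² × 10^(62.9/10) = 10^(-5.710).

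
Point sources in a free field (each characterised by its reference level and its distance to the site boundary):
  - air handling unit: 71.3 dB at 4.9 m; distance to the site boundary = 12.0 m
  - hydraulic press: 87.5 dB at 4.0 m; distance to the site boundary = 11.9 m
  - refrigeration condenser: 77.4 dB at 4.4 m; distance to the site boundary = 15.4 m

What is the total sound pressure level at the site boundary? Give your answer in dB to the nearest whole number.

78 dB

Propagate each source to the receiver with L = L_ref − 20·log₁₀(r/r_ref), then add intensities.
air handling unit: 71.3 − 20·log₁₀(12.0/4.9) = 71.3 − 7.78 = 63.52 dB.
hydraulic press: 87.5 − 20·log₁₀(11.9/4.0) = 87.5 − 9.47 = 78.03 dB.
refrigeration condenser: 77.4 − 20·log₁₀(15.4/4.4) = 77.4 − 10.88 = 66.52 dB.
Σ 10^(L/10) = 7.027e+07 → L_total = 10·log₁₀(7.027e+07) = 78.47 dB.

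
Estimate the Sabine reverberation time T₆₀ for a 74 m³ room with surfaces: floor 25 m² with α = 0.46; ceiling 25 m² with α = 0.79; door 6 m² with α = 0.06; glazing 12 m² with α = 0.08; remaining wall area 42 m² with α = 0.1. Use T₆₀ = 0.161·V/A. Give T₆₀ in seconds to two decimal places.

0.32 s

Total absorption A = 25·0.46 + 25·0.79 + 6·0.06 + 12·0.08 + 42·0.1 = 36.77 m² sabins.
T₆₀ = 0.161·V/A = 0.161·74/36.77 = 0.324 s.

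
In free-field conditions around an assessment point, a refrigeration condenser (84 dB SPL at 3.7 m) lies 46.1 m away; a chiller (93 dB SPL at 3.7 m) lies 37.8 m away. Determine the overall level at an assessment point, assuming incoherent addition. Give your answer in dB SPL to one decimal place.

73.2 dB SPL

Apply inverse-square spreading to bring every level to the receiver, then sum 10^(L/10).
refrigeration condenser: 84 − 20·log₁₀(46.1/3.7) = 84 − 21.91 = 62.09 dB SPL.
chiller: 93 − 20·log₁₀(37.8/3.7) = 93 − 20.19 = 72.81 dB SPL.
Σ 10^(L/10) = 2.074e+07 → L_total = 10·log₁₀(2.074e+07) = 73.17 dB SPL.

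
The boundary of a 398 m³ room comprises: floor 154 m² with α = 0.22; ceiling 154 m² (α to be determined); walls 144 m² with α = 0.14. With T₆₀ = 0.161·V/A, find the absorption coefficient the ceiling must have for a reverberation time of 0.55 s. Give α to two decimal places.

Required total absorption A = 0.161·398/0.55 = 116.51 m².
Absorption from the other surfaces = 154·0.22 + 144·0.14 = 54.04 m², so the ceiling must supply 62.47 m² over 154 m².
α = 62.47/154 = 0.406.

0.41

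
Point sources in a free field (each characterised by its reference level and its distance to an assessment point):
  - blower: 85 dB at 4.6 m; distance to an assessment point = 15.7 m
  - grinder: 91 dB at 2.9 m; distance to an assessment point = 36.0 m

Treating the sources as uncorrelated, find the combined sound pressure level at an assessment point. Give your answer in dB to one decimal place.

Propagate each source to the receiver with L = L_ref − 20·log₁₀(r/r_ref), then add intensities.
blower: 85 − 20·log₁₀(15.7/4.6) = 85 − 10.66 = 74.34 dB.
grinder: 91 − 20·log₁₀(36.0/2.9) = 91 − 21.88 = 69.12 dB.
Σ 10^(L/10) = 3.532e+07 → L_total = 10·log₁₀(3.532e+07) = 75.48 dB.

75.5 dB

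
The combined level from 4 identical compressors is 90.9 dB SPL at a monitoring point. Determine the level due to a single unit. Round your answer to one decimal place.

84.9 dB SPL

For N identical incoherent sources L_total = L₁ + 10·log₁₀ N, so L₁ = 90.9 − 10·log₁₀(4) = 90.9 − 6.021.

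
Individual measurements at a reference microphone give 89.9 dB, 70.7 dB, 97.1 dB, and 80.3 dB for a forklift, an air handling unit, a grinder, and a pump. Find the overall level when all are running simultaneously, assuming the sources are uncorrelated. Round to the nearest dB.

Incoherent sources combine by intensity addition: L_total = 10·log₁₀(Σ 10^(L_i/10)).
Σ 10^(L/10) = 10^(89.9/10) + 10^(70.7/10) + 10^(97.1/10) + 10^(80.3/10) = 6.225e+09.
L_total = 10·log₁₀(6.225e+09) = 97.94 dB.

98 dB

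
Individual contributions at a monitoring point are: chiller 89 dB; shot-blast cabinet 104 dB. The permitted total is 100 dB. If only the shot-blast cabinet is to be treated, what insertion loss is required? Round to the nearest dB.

Fixed contribution from the other source: Σ 10^(L/10) = 10^(89/10) = 7.943e+08 (89.00 dB).
The limit corresponds to 10^(100/10) = 1.000e+10; subtracting the fixed part leaves 9.206e+09 for the shot-blast cabinet, i.e. 99.64 dB.
Required insertion loss = 104 − 99.64 = 4.36 dB.

4 dB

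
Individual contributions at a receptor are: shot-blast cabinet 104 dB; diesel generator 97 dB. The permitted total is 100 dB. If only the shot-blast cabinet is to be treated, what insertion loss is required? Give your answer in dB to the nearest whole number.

Fixed contribution from the other source: Σ 10^(L/10) = 10^(97/10) = 5.012e+09 (97.00 dB).
The limit corresponds to 10^(100/10) = 1.000e+10; subtracting the fixed part leaves 4.988e+09 for the shot-blast cabinet, i.e. 96.98 dB.
Required insertion loss = 104 − 96.98 = 7.02 dB.

7 dB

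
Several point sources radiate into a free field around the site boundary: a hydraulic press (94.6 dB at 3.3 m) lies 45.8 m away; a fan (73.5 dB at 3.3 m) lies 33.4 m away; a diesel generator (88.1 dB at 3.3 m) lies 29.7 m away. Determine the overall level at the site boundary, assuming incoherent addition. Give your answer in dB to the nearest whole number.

Apply inverse-square spreading to bring every level to the receiver, then sum 10^(L/10).
hydraulic press: 94.6 − 20·log₁₀(45.8/3.3) = 94.6 − 22.85 = 71.75 dB.
fan: 73.5 − 20·log₁₀(33.4/3.3) = 73.5 − 20.10 = 53.40 dB.
diesel generator: 88.1 − 20·log₁₀(29.7/3.3) = 88.1 − 19.08 = 69.02 dB.
Σ 10^(L/10) = 2.316e+07 → L_total = 10·log₁₀(2.316e+07) = 73.65 dB.

74 dB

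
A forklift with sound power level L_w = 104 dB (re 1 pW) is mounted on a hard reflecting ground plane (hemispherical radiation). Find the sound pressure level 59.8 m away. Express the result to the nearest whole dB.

60 dB

Free-field hemispherical radiation: L_p = L_w − 10·log₁₀(2π·r²), r = 59.8 m.
2π·r² = 2.247e+04 m², 10·log₁₀ of that is 43.516 dB.
L_p = 104 − 43.516 = 60.48 dB.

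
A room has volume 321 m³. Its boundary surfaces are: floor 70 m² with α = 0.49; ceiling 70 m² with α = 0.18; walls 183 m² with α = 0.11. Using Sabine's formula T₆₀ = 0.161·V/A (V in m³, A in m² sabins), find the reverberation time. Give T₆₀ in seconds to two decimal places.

0.77 s

Total absorption A = 70·0.49 + 70·0.18 + 183·0.11 = 67.03 m² sabins.
T₆₀ = 0.161 × 321 / 67.03 = 0.771 s.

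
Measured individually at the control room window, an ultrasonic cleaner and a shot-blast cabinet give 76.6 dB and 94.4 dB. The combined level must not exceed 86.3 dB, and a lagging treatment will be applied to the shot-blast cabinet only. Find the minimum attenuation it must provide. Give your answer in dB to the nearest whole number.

9 dB

Everything except the shot-blast cabinet sums to 10^(76.6/10) = 4.571e+07 in linear terms, 76.60 dB.
The limit corresponds to 10^(86.3/10) = 4.266e+08; subtracting the fixed part leaves 3.809e+08 for the shot-blast cabinet, i.e. 85.81 dB.
So the shot-blast cabinet must be reduced from 94.4 to 85.81 dB: IL = 8.59 dB.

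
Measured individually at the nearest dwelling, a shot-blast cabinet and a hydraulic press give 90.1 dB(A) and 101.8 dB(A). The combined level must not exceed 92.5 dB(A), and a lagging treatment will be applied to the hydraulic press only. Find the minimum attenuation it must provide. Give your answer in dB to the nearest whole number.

13 dB

Everything except the hydraulic press sums to 10^(90.1/10) = 1.023e+09 in linear terms, 90.10 dB(A).
To meet 92.5 dB(A) overall, the treated hydraulic press may contribute at most 10^(92.5/10) − 1.023e+09 = 7.550e+08, i.e. 88.78 dB(A).
Required insertion loss = 101.8 − 88.78 = 13.02 dB.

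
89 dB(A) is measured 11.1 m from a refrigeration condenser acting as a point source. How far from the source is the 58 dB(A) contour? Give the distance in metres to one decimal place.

393.8 m

Point-source spreading drops the level by 20·log₁₀(r₂/r₁); inverting, r₂/r₁ = 10^(ΔL/20).
r₂ = 11.1·10^((89−58)/20) = 11.1·10^(31.0/20) = 393.84 m.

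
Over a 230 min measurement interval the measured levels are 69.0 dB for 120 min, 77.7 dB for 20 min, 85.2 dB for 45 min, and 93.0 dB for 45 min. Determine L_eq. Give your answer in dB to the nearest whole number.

The energy average is taken in the linear domain: L_eq = 10·log₁₀[(Σ tᵢ·10^(Lᵢ/10))/T], T = 230 min.
Σ tᵢ·10^(Lᵢ/10) = 120·10^(69.0/10) + 20·10^(77.7/10) + 45·10^(85.2/10) + 45·10^(93.0/10) = 1.068e+11.
L_eq = 10·log₁₀(1.068e+11/230) = 86.67 dB.

87 dB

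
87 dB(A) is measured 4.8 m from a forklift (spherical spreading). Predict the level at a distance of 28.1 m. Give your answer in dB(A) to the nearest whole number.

Spherical spreading from a point source gives a 20·log₁₀(r₂/r₁) drop.
L₂ = 87 − 20·log₁₀(28.1/4.8) = 87 − 15.349 = 71.65 dB(A).

72 dB(A)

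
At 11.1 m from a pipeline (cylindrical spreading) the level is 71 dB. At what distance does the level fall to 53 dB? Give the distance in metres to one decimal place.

For a line source L₁ − L₂ = 10·log₁₀(r₂/r₁), so r₂ = r₁·10^((L₁−L₂)/10).
r₂ = 11.1·10^((71−53)/10) = 11.1·10^(18.0/10) = 700.36 m.

700.4 m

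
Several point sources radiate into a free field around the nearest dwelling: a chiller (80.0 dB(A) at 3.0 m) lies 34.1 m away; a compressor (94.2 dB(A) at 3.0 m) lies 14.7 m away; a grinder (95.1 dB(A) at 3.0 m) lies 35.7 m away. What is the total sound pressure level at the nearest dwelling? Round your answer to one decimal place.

Propagate each source to the receiver with L = L_ref − 20·log₁₀(r/r_ref), then add intensities.
chiller: 80.0 − 20·log₁₀(34.1/3.0) = 80.0 − 21.11 = 58.89 dB(A).
compressor: 94.2 − 20·log₁₀(14.7/3.0) = 94.2 − 13.80 = 80.40 dB(A).
grinder: 95.1 − 20·log₁₀(35.7/3.0) = 95.1 − 21.51 = 73.59 dB(A).
Σ 10^(L/10) = 1.332e+08 → L_total = 10·log₁₀(1.332e+08) = 81.24 dB(A).

81.2 dB(A)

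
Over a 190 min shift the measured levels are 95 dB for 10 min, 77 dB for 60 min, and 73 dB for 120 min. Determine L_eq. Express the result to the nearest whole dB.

83 dB

L_eq = 10·log₁₀[(1/T)·Σ tᵢ·10^(Lᵢ/10)] with T = 190 min.
Σ tᵢ·10^(Lᵢ/10) = 10·10^(95/10) + 60·10^(77/10) + 120·10^(73/10) = 3.702e+10.
L_eq = 10·log₁₀(3.702e+10/190) = 82.90 dB.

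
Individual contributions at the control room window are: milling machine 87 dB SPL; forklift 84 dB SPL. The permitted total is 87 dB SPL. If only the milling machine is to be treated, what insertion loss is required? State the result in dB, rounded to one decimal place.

3.0 dB

Fixed contribution from the other source: Σ 10^(L/10) = 10^(84/10) = 2.512e+08 (84.00 dB SPL).
To meet 87 dB SPL overall, the treated milling machine may contribute at most 10^(87/10) − 2.512e+08 = 2.500e+08, i.e. 83.98 dB SPL.
So the milling machine must be reduced from 87 to 83.98 dB SPL: IL = 3.02 dB.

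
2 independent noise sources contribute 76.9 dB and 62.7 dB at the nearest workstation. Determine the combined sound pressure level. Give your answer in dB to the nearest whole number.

77 dB

For uncorrelated sources the intensities add, so convert each level to linear form, sum, and take 10·log₁₀ of the total.
Σ 10^(L/10) = 10^(76.9/10) + 10^(62.7/10) = 5.084e+07.
L_total = 10·log₁₀(5.084e+07) = 77.06 dB.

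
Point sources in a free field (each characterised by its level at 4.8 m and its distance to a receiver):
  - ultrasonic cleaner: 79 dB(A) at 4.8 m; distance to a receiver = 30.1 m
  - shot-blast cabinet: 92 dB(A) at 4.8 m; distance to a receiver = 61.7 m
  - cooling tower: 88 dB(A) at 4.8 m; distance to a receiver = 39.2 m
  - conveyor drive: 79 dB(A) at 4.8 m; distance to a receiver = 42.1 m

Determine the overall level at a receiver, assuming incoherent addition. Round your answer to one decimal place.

73.4 dB(A)

Apply inverse-square spreading to bring every level to the receiver, then sum 10^(L/10).
ultrasonic cleaner: 79 − 20·log₁₀(30.1/4.8) = 79 − 15.95 = 63.05 dB(A).
shot-blast cabinet: 92 − 20·log₁₀(61.7/4.8) = 92 − 22.18 = 69.82 dB(A).
cooling tower: 88 − 20·log₁₀(39.2/4.8) = 88 − 18.24 = 69.76 dB(A).
conveyor drive: 79 − 20·log₁₀(42.1/4.8) = 79 − 18.86 = 60.14 dB(A).
Σ 10^(L/10) = 2.211e+07 → L_total = 10·log₁₀(2.211e+07) = 73.44 dB(A).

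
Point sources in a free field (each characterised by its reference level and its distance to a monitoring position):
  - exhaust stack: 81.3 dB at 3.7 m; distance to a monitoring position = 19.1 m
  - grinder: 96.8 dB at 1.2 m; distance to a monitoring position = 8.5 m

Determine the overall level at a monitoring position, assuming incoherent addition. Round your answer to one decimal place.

Propagate each source to the receiver with L = L_ref − 20·log₁₀(r/r_ref), then add intensities.
exhaust stack: 81.3 − 20·log₁₀(19.1/3.7) = 81.3 − 14.26 = 67.04 dB.
grinder: 96.8 − 20·log₁₀(8.5/1.2) = 96.8 − 17.00 = 79.80 dB.
Σ 10^(L/10) = 1.005e+08 → L_total = 10·log₁₀(1.005e+08) = 80.02 dB.

80.0 dB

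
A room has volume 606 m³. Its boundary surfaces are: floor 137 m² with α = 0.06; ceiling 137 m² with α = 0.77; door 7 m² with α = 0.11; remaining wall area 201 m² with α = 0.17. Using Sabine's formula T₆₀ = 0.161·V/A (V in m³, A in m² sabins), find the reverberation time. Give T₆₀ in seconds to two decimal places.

0.66 s

Total absorption A = 137·0.06 + 137·0.77 + 7·0.11 + 201·0.17 = 148.65 m² sabins.
T₆₀ = 0.161 × 606 / 148.65 = 0.656 s.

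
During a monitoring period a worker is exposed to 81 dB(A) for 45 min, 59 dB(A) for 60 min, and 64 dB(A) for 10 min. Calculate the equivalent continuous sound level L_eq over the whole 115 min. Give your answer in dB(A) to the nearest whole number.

77 dB(A)

The energy average is taken in the linear domain: L_eq = 10·log₁₀[(Σ tᵢ·10^(Lᵢ/10))/T], T = 115 min.
Σ tᵢ·10^(Lᵢ/10) = 45·10^(81/10) + 60·10^(59/10) + 10·10^(64/10) = 5.738e+09.
L_eq = 10·log₁₀(5.738e+09/115) = 76.98 dB(A).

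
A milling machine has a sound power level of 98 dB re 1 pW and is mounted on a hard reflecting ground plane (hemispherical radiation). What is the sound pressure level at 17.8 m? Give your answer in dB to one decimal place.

65.0 dB

The power spreads over a hemisphere of area 2π·r², so L_p = L_w − 10·log₁₀(2π·r²).
2π·r² = 1991 m², 10·log₁₀ of that is 32.990 dB.
L_p = 98 − 32.990 = 65.01 dB.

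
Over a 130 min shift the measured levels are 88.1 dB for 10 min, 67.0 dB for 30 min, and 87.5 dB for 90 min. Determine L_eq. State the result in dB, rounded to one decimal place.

86.4 dB

L_eq = 10·log₁₀[(1/T)·Σ tᵢ·10^(Lᵢ/10)] with T = 130 min.
Σ tᵢ·10^(Lᵢ/10) = 10·10^(88.1/10) + 30·10^(67.0/10) + 90·10^(87.5/10) = 5.722e+10.
L_eq = 10·log₁₀(5.722e+10/130) = 86.44 dB.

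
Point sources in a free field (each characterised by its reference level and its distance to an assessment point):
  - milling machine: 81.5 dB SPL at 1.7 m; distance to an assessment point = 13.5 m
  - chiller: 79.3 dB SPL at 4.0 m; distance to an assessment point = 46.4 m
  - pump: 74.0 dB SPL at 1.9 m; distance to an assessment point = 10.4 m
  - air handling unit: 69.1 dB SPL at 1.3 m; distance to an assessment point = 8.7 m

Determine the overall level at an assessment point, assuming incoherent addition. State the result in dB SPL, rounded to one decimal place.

65.9 dB SPL

First find each source's level at the receiver (point-source: −20·log₁₀(r/r_ref)), then combine on an intensity basis.
milling machine: 81.5 − 20·log₁₀(13.5/1.7) = 81.5 − 18.00 = 63.50 dB SPL.
chiller: 79.3 − 20·log₁₀(46.4/4.0) = 79.3 − 21.29 = 58.01 dB SPL.
pump: 74.0 − 20·log₁₀(10.4/1.9) = 74.0 − 14.77 = 59.23 dB SPL.
air handling unit: 69.1 − 20·log₁₀(8.7/1.3) = 69.1 − 16.51 = 52.59 dB SPL.
Σ 10^(L/10) = 3.892e+06 → L_total = 10·log₁₀(3.892e+06) = 65.90 dB SPL.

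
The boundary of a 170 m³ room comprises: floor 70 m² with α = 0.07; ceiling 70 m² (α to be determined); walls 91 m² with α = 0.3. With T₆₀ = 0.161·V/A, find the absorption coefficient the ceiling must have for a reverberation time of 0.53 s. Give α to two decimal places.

0.28

A = 0.161·V/T₆₀ = 0.161·170/0.53 = 51.64 m² sabins.
Absorption from the other surfaces = 70·0.07 + 91·0.3 = 32.20 m², so the ceiling must supply 19.44 m² over 70 m².
α = 19.44/70 = 0.278.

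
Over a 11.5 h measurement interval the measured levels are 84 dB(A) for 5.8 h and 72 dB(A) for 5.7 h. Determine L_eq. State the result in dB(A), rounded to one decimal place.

Weight each interval's intensity by its duration and average over T = 11.5 h:
Σ tᵢ·10^(Lᵢ/10) = 5.8·10^(84/10) + 5.7·10^(72/10) = 1.547e+09.
L_eq = 10·log₁₀(1.547e+09/11.5) = 81.29 dB(A).

81.3 dB(A)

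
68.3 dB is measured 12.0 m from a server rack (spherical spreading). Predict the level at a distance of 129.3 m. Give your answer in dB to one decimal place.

Point-source attenuation: ΔL = 20·log₁₀(r₂/r₁) = 20·log₁₀(129.3/12.0) = 20.648 dB.
L₂ = 68.3 − 20·log₁₀(129.3/12.0) = 68.3 − 20.648 = 47.65 dB.

47.7 dB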